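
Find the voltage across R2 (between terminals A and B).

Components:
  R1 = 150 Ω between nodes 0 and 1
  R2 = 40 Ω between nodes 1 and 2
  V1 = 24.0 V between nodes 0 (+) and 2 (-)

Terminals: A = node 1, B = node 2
R1 and R2 are in series across V1 (node 0 → node 1 → node 2), and the output A–B is taken across R2, so this is a voltage divider.
Series current: I = V1/(R1 + R2) = 24/(150 + 40) = 24/190 = 0.1263 A
V_R2 = I × R2 = V1 × R2/(R1 + R2) = 24 × 40/190 = 5.053 V

Final answer: 5.053 V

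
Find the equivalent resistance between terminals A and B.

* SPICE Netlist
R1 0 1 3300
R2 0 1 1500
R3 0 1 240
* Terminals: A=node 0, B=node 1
Reduce the network between node 0 (A) and node 1 (B) by series/parallel combination:
  Rp1 = R1 ‖ R2 ‖ R3 (parallel, all between nodes 0 and 1) = 1/(1/3300 + 1/1500 + 1/240) = 194.7 Ω
R_eq = 194.7 Ω

Final answer: 194.7 Ω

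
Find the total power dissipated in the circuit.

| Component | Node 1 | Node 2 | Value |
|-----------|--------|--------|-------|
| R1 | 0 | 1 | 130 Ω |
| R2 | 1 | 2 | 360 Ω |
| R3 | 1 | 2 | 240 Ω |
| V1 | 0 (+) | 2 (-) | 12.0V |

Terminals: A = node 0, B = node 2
Nodal analysis, taking node 2 as the 0 V reference.
Source V1 fixes V_0 = 12 V.
KCL at each unknown node (sum of currents leaving = 0; resistances in Ω):
  Node 1: (V_1 - 12)/130 + (V_1 - 0)/360 + (V_1 - 0)/240 = 0
Collecting terms: 0.01464 × V_1 = 0.09231  =>  V_1 = 6.307 V
Power in each resistor, P = (ΔV)²/R:
  P_R1 = (12 - 6.307)²/130 = 0.2493 W
  P_R2 = (6.307 - 0)²/360 = 0.1105 W
  P_R3 = (6.307 - 0)²/240 = 0.1657 W
P_total = P_R1 + P_R2 + P_R3 = 0.5255 W

Final answer: 0.5255 W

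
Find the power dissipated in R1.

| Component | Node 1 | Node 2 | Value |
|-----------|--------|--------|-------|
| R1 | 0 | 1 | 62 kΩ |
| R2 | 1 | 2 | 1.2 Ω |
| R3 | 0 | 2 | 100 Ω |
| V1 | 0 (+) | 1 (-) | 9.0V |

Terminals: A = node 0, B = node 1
Nodal analysis, taking node 1 as the 0 V reference.
Source V1 fixes V_0 = 9 V.
KCL at each unknown node (sum of currents leaving = 0; resistances in Ω):
  Node 2: (V_2 - 0)/1.2 + (V_2 - 9)/100 = 0
Collecting terms: 0.8433 × V_2 = 0.09  =>  V_2 = 0.1067 V
I_R1 = (V_0 - V_1)/R1 = (9 - 0)/62000 = 0.0001452 A
P_R1 = I_R1² × R1 = (0.0001452)² × 62000 = 0.001306 W

Final answer: 0.001306 W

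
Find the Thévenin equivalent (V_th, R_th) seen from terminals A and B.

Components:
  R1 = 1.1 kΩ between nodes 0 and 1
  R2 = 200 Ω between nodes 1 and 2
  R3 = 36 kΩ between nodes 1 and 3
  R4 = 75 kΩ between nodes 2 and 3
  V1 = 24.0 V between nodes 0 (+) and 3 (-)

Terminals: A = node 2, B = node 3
Step 1 — V_th is the open-circuit voltage V_A - V_B (nothing connected across the terminals).
Nodal analysis, taking node 3 as the 0 V reference.
Source V1 fixes V_0 = 24 V.
KCL at each unknown node (sum of currents leaving = 0; resistances in Ω):
  Node 1: (V_1 - 24)/1100 + (V_1 - V_2)/200 + (V_1 - 0)/36000 = 0
  Node 2: (V_2 - V_1)/200 + (V_2 - 0)/75000 = 0
Collecting terms (coefficients in siemens):
  0.005937·V_1 - 0.005·V_2 = 0.02182
  0.005013·V_2 - 0.005·V_1 = 0
Determinant D = (0.005937)(0.005013) - (-0.005)(-0.005) = 0.000004764
V_1 = [(0.02182)(0.005013) - (-0.005)(0)]/D = 22.96 V
V_2 = [(0.005937)(0) - (0.02182)(-0.005)]/D = 22.9 V
V_th = V_2 - V_3 = 22.9 - 0 = 22.9 V
Step 2 — R_th: zero the source — replace V1 by a short circuit (node 3 merges into node 0) — and find the resistance seen between A (node 2) and B (node 0).
Reduce the network between node 2 (A) and node 0 (B) by series/parallel combination:
  Rp1 = R1 ‖ R3 (parallel, both between nodes 0 and 1) = 1/(1/1100 + 1/36000) = 1067 Ω
  Rs1 = R2 + Rp1 (series, joined only at node 1) = 200 + 1067 = 1267 Ω
  Rp2 = R4 ‖ Rs1 (parallel, both between nodes 0 and 2) = 1/(1/75000 + 1/1267) = 1246 Ω
R_th = 1.246 kΩ

Final answer: V_th = 22.9 V, R_th = 1.246 kΩ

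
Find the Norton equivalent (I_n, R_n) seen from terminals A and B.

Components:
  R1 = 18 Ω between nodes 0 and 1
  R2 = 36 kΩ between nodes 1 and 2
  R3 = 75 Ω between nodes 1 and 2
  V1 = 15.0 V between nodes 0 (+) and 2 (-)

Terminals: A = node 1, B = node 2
Find the Thévenin equivalent first; then I_n = V_th/R_th and R_n = R_th.
Step 1 — V_th is the open-circuit voltage V_A - V_B (nothing connected across the terminals).
Nodal analysis, taking node 2 as the 0 V reference.
Source V1 fixes V_0 = 15 V.
KCL at each unknown node (sum of currents leaving = 0; resistances in Ω):
  Node 1: (V_1 - 15)/18 + (V_1 - 0)/36000 + (V_1 - 0)/75 = 0
Collecting terms: 0.06892 × V_1 = 0.8333  =>  V_1 = 12.09 V
V_th = V_1 - V_2 = 12.09 - 0 = 12.09 V
Step 2 — R_th: zero the source — replace V1 by a short circuit (node 2 merges into node 0) — and find the resistance seen between A (node 1) and B (node 0).
Reduce the network between node 1 (A) and node 0 (B) by series/parallel combination:
  Rp1 = R1 ‖ R2 ‖ R3 (parallel, all between nodes 0 and 1) = 1/(1/18 + 1/36000 + 1/75) = 14.51 Ω
R_th = 14.51 Ω
I_n = V_th/R_th = 12.09/14.51 = 0.8333 A, and R_n = R_th = 14.51 Ω

Final answer: I_n = 0.8333 A, R_n = 14.51 Ω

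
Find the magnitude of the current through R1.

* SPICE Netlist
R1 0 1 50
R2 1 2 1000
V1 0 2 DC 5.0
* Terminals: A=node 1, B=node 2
Nodal analysis, taking node 2 as the 0 V reference.
Source V1 fixes V_0 = 5 V.
KCL at each unknown node (sum of currents leaving = 0; resistances in Ω):
  Node 1: (V_1 - 5)/50 + (V_1 - 0)/1000 = 0
Collecting terms: 0.021 × V_1 = 0.1  =>  V_1 = 4.762 V
I_R1 = (V_0 - V_1)/R1 = (5 - 4.762)/50 = 0.004762 A
|I_R1| = 0.004762 A

Final answer: |I_R1| = 0.004762 A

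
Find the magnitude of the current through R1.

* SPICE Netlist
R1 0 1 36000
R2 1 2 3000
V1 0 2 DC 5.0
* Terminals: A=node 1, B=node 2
Nodal analysis, taking node 2 as the 0 V reference.
Source V1 fixes V_0 = 5 V.
KCL at each unknown node (sum of currents leaving = 0; resistances in Ω):
  Node 1: (V_1 - 5)/36000 + (V_1 - 0)/3000 = 0
Collecting terms: 0.0003611 × V_1 = 0.0001389  =>  V_1 = 0.3846 V
I_R1 = (V_0 - V_1)/R1 = (5 - 0.3846)/36000 = 0.0001282 A
|I_R1| = 0.0001282 A

Final answer: |I_R1| = 0.0001282 A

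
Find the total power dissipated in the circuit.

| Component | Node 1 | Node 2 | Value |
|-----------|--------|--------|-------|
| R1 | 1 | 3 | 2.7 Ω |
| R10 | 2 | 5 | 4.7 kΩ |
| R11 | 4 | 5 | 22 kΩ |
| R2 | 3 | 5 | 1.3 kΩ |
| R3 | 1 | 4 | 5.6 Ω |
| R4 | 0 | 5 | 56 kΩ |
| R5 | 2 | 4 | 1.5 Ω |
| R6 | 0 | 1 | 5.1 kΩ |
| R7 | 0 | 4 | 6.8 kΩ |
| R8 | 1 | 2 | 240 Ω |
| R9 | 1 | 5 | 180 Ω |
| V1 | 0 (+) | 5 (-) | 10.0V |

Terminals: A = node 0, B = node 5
Nodal analysis, taking node 5 as the 0 V reference.
Source V1 fixes V_0 = 10 V.
KCL at each unknown node (sum of currents leaving = 0; resistances in Ω):
  Node 1: (V_1 - V_3)/2.7 + (V_1 - V_4)/5.6 + (V_1 - 10)/5100 + (V_1 - V_2)/240 + (V_1 - 0)/180 = 0
  Node 2: (V_2 - V_4)/1.5 + (V_2 - V_1)/240 + (V_2 - 0)/4700 = 0
  Node 3: (V_3 - V_1)/2.7 + (V_3 - 0)/1300 = 0
  Node 4: (V_4 - V_1)/5.6 + (V_4 - V_2)/1.5 + (V_4 - 10)/6800 + (V_4 - 0)/22000 = 0
Collecting terms (coefficients in siemens):
  0.5589·V_1 - 0.004167·V_2 - 0.3704·V_3 - 0.1786·V_4 = 0.001961
  0.671·V_2 - 0.004167·V_1 - 0.6667·V_4 = 0
  0.3711·V_3 - 0.3704·V_1 = 0
  0.8454·V_4 - 0.1786·V_1 - 0.6667·V_2 = 0.001471
Solving these 4 simultaneous equations (Gaussian elimination) gives:
  V_1 = 0.4951 V, V_2 = 0.5019 V, V_3 = 0.4941 V, V_4 = 0.5021 V
Power in each resistor, P = (ΔV)²/R:
  P_R1 = (0.4951 - 0.4941)²/2.7 = 0.0000003901 W
  P_R2 = (0.4941 - 0)²/1300 = 0.0001878 W
  P_R3 = (0.4951 - 0.5021)²/5.6 = 0.000008598 W
  P_R4 = (10 - 0)²/56000 = 0.001786 W
  P_R5 = (0.5019 - 0.5021)²/1.5 = 0.00000002728 W
  P_R6 = (10 - 0.4951)²/5100 = 0.01771 W
  P_R7 = (10 - 0.5021)²/6800 = 0.01327 W
  P_R8 = (0.4951 - 0.5019)²/240 = 0.0000001891 W
  P_R9 = (0.4951 - 0)²/180 = 0.001362 W
  P_R10 = (0.5019 - 0)²/4700 = 0.00005359 W
  P_R11 = (0.5021 - 0)²/22000 = 0.00001146 W
P_total = P_R1 + P_R2 + P_R3 + P_R4 + P_R5 + P_R6 + P_R7 + P_R8 + P_R9 + P_R10 + P_R11 = 0.03439 W

Final answer: 0.03439 W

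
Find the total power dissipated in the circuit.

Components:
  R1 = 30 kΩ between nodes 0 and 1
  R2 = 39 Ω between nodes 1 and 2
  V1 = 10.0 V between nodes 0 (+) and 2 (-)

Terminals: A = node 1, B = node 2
Nodal analysis, taking node 2 as the 0 V reference.
Source V1 fixes V_0 = 10 V.
KCL at each unknown node (sum of currents leaving = 0; resistances in Ω):
  Node 1: (V_1 - 10)/30000 + (V_1 - 0)/39 = 0
Collecting terms: 0.02567 × V_1 = 0.0003333  =>  V_1 = 0.01298 V
Power in each resistor, P = (ΔV)²/R:
  P_R1 = (10 - 0.01298)²/30000 = 0.003325 W
  P_R2 = (0.01298 - 0)²/39 = 0.000004322 W
P_total = P_R1 + P_R2 = 0.003329 W

Final answer: 0.003329 W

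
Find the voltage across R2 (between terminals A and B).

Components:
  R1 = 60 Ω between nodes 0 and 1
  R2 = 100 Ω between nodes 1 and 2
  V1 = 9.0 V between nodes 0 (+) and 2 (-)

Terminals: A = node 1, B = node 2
R1 and R2 are in series across V1 (node 0 → node 1 → node 2), and the output A–B is taken across R2, so this is a voltage divider.
Series current: I = V1/(R1 + R2) = 9/(60 + 100) = 9/160 = 0.05625 A
V_R2 = I × R2 = V1 × R2/(R1 + R2) = 9 × 100/160 = 5.625 V

Final answer: 5.625 V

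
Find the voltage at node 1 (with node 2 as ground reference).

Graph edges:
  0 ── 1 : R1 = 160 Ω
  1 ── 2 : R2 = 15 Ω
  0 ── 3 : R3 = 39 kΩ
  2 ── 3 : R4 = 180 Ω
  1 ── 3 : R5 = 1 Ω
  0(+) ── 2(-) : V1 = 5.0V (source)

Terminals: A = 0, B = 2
Nodal analysis, taking node 2 as the 0 V reference.
Source V1 fixes V_0 = 5 V.
KCL at each unknown node (sum of currents leaving = 0; resistances in Ω):
  Node 1: (V_1 - 5)/160 + (V_1 - 0)/15 + (V_1 - V_3)/1 = 0
  Node 3: (V_3 - 5)/39000 + (V_3 - 0)/180 + (V_3 - V_1)/1 = 0
Collecting terms (coefficients in siemens):
  1.073·V_1 - 1·V_3 = 0.03125
  1.006·V_3 - 1·V_1 = 0.0001282
Determinant D = (1.073)(1.006) - (-1)(-1) = 0.0789
V_1 = [(0.03125)(1.006) - (-1)(0.0001282)]/D = 0.3999 V
V_3 = [(1.073)(0.0001282) - (0.03125)(-1)]/D = 0.3978 V
The requested potential is V_1 = 0.3999 V.

Final answer: V_1 = 0.3999 V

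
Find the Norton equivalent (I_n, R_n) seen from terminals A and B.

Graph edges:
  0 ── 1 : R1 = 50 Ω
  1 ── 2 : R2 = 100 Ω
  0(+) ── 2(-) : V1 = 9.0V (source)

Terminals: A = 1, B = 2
Find the Thévenin equivalent first; then I_n = V_th/R_th and R_n = R_th.
Step 1 — V_th is the open-circuit voltage V_A - V_B (nothing connected across the terminals).
Nodal analysis, taking node 2 as the 0 V reference.
Source V1 fixes V_0 = 9 V.
KCL at each unknown node (sum of currents leaving = 0; resistances in Ω):
  Node 1: (V_1 - 9)/50 + (V_1 - 0)/100 = 0
Collecting terms: 0.03 × V_1 = 0.18  =>  V_1 = 6 V
V_th = V_1 - V_2 = 6 - 0 = 6 V
Step 2 — R_th: zero the source — replace V1 by a short circuit (node 2 merges into node 0) — and find the resistance seen between A (node 1) and B (node 0).
Reduce the network between node 1 (A) and node 0 (B) by series/parallel combination:
  Rp1 = R1 ‖ R2 (parallel, both between nodes 0 and 1) = 1/(1/50 + 1/100) = 33.33 Ω
R_th = 33.33 Ω
I_n = V_th/R_th = 6/33.33 = 0.18 A, and R_n = R_th = 33.33 Ω

Final answer: I_n = 0.18 A, R_n = 33.33 Ω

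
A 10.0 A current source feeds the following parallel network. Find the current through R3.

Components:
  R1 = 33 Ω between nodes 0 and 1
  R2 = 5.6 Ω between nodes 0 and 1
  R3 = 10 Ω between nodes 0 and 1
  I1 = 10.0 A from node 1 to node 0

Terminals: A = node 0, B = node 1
All resistors sit directly between nodes 0 and 1, so they are in parallel and share one voltage V; the full source current 10 A splits among them.
1/R_par = 1/33 + 1/5.6 + 1/10 = 0.3089 S  =>  R_par = 3.238 Ω
V = I × R_par = 10 × 3.238 = 32.38 V
I_R3 = V/R3 = 32.38/10 = 3.238 A

Final answer: 3.238 A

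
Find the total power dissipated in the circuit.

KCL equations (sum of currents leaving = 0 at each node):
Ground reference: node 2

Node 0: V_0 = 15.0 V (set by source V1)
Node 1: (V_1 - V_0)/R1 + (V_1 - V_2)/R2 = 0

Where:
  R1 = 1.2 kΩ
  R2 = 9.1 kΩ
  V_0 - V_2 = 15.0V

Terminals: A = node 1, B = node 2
Nodal analysis, taking node 2 as the 0 V reference.
Source V1 fixes V_0 = 15 V.
KCL at each unknown node (sum of currents leaving = 0; resistances in Ω):
  Node 1: (V_1 - 15)/1200 + (V_1 - 0)/9100 = 0
Collecting terms: 0.0009432 × V_1 = 0.0125  =>  V_1 = 13.25 V
Power in each resistor, P = (ΔV)²/R:
  P_R1 = (15 - 13.25)²/1200 = 0.002545 W
  P_R2 = (13.25 - 0)²/9100 = 0.0193 W
P_total = P_R1 + P_R2 = 0.02184 W

Final answer: 0.02184 W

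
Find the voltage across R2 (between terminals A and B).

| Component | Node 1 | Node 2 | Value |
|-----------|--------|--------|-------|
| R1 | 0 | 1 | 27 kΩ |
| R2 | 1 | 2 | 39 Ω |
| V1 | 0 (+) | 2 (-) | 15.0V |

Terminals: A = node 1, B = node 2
R1 and R2 are in series across V1 (node 0 → node 1 → node 2), and the output A–B is taken across R2, so this is a voltage divider.
Series current: I = V1/(R1 + R2) = 15/(27000 + 39) = 15/27040 = 0.0005548 A
V_R2 = I × R2 = V1 × R2/(R1 + R2) = 15 × 39/27040 = 0.02164 V

Final answer: 0.02164 V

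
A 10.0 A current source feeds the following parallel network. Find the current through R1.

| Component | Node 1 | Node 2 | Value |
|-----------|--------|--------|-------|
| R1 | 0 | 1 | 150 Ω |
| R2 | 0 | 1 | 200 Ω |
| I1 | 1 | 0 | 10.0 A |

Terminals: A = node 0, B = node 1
All resistors sit directly between nodes 0 and 1, so they are in parallel and share one voltage V; the full source current 10 A splits among them.
1/R_par = 1/150 + 1/200 = 0.01167 S  =>  R_par = 85.71 Ω
V = I × R_par = 10 × 85.71 = 857.1 V
I_R1 = V/R1 = 857.1/150 = 5.714 A

Final answer: 5.714 A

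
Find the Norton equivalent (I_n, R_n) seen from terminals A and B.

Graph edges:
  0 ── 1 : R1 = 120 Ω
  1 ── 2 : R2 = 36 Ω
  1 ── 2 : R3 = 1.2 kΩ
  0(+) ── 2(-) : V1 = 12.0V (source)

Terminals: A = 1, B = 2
Find the Thévenin equivalent first; then I_n = V_th/R_th and R_n = R_th.
Step 1 — V_th is the open-circuit voltage V_A - V_B (nothing connected across the terminals).
Nodal analysis, taking node 2 as the 0 V reference.
Source V1 fixes V_0 = 12 V.
KCL at each unknown node (sum of currents leaving = 0; resistances in Ω):
  Node 1: (V_1 - 12)/120 + (V_1 - 0)/36 + (V_1 - 0)/1200 = 0
Collecting terms: 0.03694 × V_1 = 0.1  =>  V_1 = 2.707 V
V_th = V_1 - V_2 = 2.707 - 0 = 2.707 V
Step 2 — R_th: zero the source — replace V1 by a short circuit (node 2 merges into node 0) — and find the resistance seen between A (node 1) and B (node 0).
Reduce the network between node 1 (A) and node 0 (B) by series/parallel combination:
  Rp1 = R1 ‖ R2 ‖ R3 (parallel, all between nodes 0 and 1) = 1/(1/120 + 1/36 + 1/1200) = 27.07 Ω
R_th = 27.07 Ω
I_n = V_th/R_th = 2.707/27.07 = 0.1 A, and R_n = R_th = 27.07 Ω

Final answer: I_n = 0.1 A, R_n = 27.07 Ω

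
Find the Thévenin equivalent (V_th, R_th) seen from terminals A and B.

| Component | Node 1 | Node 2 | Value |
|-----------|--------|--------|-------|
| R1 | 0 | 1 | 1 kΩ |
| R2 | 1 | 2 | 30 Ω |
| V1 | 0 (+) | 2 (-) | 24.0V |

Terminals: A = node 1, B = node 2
Step 1 — V_th is the open-circuit voltage V_A - V_B (nothing connected across the terminals).
Nodal analysis, taking node 2 as the 0 V reference.
Source V1 fixes V_0 = 24 V.
KCL at each unknown node (sum of currents leaving = 0; resistances in Ω):
  Node 1: (V_1 - 24)/1000 + (V_1 - 0)/30 = 0
Collecting terms: 0.03433 × V_1 = 0.024  =>  V_1 = 0.699 V
V_th = V_1 - V_2 = 0.699 - 0 = 0.699 V
Step 2 — R_th: zero the source — replace V1 by a short circuit (node 2 merges into node 0) — and find the resistance seen between A (node 1) and B (node 0).
Reduce the network between node 1 (A) and node 0 (B) by series/parallel combination:
  Rp1 = R1 ‖ R2 (parallel, both between nodes 0 and 1) = 1/(1/1000 + 1/30) = 29.13 Ω
R_th = 29.13 Ω

Final answer: V_th = 0.699 V, R_th = 29.13 Ω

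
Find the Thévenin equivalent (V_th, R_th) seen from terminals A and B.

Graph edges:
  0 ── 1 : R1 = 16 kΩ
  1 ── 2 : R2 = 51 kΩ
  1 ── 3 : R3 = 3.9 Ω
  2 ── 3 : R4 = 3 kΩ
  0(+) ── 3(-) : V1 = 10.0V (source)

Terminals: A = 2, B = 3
Step 1 — V_th is the open-circuit voltage V_A - V_B (nothing connected across the terminals).
Nodal analysis, taking node 3 as the 0 V reference.
Source V1 fixes V_0 = 10 V.
KCL at each unknown node (sum of currents leaving = 0; resistances in Ω):
  Node 1: (V_1 - 10)/16000 + (V_1 - V_2)/51000 + (V_1 - 0)/3.9 = 0
  Node 2: (V_2 - V_1)/51000 + (V_2 - 0)/3000 = 0
Collecting terms (coefficients in siemens):
  0.2565·V_1 - 0.00001961·V_2 = 0.000625
  0.0003529·V_2 - 0.00001961·V_1 = 0
Determinant D = (0.2565)(0.0003529) - (-0.00001961)(-0.00001961) = 0.00009053
V_1 = [(0.000625)(0.0003529) - (-0.00001961)(0)]/D = 0.002437 V
V_2 = [(0.2565)(0) - (0.000625)(-0.00001961)]/D = 0.0001354 V
V_th = V_2 - V_3 = 0.0001354 - 0 = 0.0001354 V
Step 2 — R_th: zero the source — replace V1 by a short circuit (node 3 merges into node 0) — and find the resistance seen between A (node 2) and B (node 0).
Reduce the network between node 2 (A) and node 0 (B) by series/parallel combination:
  Rp1 = R1 ‖ R3 (parallel, both between nodes 0 and 1) = 1/(1/16000 + 1/3.9) = 3.899 Ω
  Rs1 = R2 + Rp1 (series, joined only at node 1) = 51000 + 3.899 = 51000 Ω
  Rp2 = R4 ‖ Rs1 (parallel, both between nodes 0 and 2) = 1/(1/3000 + 1/51000) = 2833 Ω
R_th = 2.833 kΩ

Final answer: V_th = 0.0001354 V, R_th = 2.833 kΩ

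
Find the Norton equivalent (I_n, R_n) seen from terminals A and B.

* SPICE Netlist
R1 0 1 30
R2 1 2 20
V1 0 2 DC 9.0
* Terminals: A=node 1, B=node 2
Find the Thévenin equivalent first; then I_n = V_th/R_th and R_n = R_th.
Step 1 — V_th is the open-circuit voltage V_A - V_B (nothing connected across the terminals).
Nodal analysis, taking node 2 as the 0 V reference.
Source V1 fixes V_0 = 9 V.
KCL at each unknown node (sum of currents leaving = 0; resistances in Ω):
  Node 1: (V_1 - 9)/30 + (V_1 - 0)/20 = 0
Collecting terms: 0.08333 × V_1 = 0.3  =>  V_1 = 3.6 V
V_th = V_1 - V_2 = 3.6 - 0 = 3.6 V
Step 2 — R_th: zero the source — replace V1 by a short circuit (node 2 merges into node 0) — and find the resistance seen between A (node 1) and B (node 0).
Reduce the network between node 1 (A) and node 0 (B) by series/parallel combination:
  Rp1 = R1 ‖ R2 (parallel, both between nodes 0 and 1) = 1/(1/30 + 1/20) = 12 Ω
R_th = 12 Ω
I_n = V_th/R_th = 3.6/12 = 0.3 A, and R_n = R_th = 12 Ω

Final answer: I_n = 0.3 A, R_n = 12 Ω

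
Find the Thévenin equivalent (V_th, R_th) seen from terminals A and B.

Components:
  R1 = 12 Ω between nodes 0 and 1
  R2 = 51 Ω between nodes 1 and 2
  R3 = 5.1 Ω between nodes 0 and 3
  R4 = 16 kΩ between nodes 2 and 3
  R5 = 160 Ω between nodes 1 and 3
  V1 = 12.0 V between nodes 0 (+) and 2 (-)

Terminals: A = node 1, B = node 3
Step 1 — V_th is the open-circuit voltage V_A - V_B (nothing connected across the terminals).
Nodal analysis, taking node 2 as the 0 V reference.
Source V1 fixes V_0 = 12 V.
KCL at each unknown node (sum of currents leaving = 0; resistances in Ω):
  Node 1: (V_1 - 12)/12 + (V_1 - 0)/51 + (V_1 - V_3)/160 = 0
  Node 3: (V_3 - 12)/5.1 + (V_3 - 0)/16000 + (V_3 - V_1)/160 = 0
Collecting terms (coefficients in siemens):
  0.1092·V_1 - 0.00625·V_3 = 1
  0.2024·V_3 - 0.00625·V_1 = 2.353
Determinant D = (0.1092)(0.2024) - (-0.00625)(-0.00625) = 0.02206
V_1 = [(1)(0.2024) - (-0.00625)(2.353)]/D = 9.841 V
V_3 = [(0.1092)(2.353) - (1)(-0.00625)]/D = 11.93 V
V_th = V_1 - V_3 = 9.841 - 11.93 = -2.089 V
Step 2 — R_th: zero the source — replace V1 by a short circuit (node 2 merges into node 0) — and find the resistance seen between A (node 1) and B (node 3).
Reduce the network between node 1 (A) and node 3 (B) by series/parallel combination:
  Rp1 = R1 ‖ R2 (parallel, both between nodes 0 and 1) = 1/(1/12 + 1/51) = 9.714 Ω
  Rp2 = R3 ‖ R4 (parallel, both between nodes 0 and 3) = 1/(1/5.1 + 1/16000) = 5.098 Ω
  Rs1 = Rp1 + Rp2 (series, joined only at node 0) = 9.714 + 5.098 = 14.81 Ω
  Rp3 = R5 ‖ Rs1 (parallel, both between nodes 1 and 3) = 1/(1/160 + 1/14.81) = 13.56 Ω
R_th = 13.56 Ω

Final answer: V_th = -2.089 V, R_th = 13.56 Ω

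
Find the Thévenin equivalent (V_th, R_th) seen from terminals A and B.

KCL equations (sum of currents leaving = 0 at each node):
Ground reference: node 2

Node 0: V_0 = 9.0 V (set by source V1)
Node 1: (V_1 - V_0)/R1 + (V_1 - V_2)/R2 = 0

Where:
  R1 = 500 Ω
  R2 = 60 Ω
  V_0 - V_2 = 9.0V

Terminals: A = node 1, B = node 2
Step 1 — V_th is the open-circuit voltage V_A - V_B (nothing connected across the terminals).
Nodal analysis, taking node 2 as the 0 V reference.
Source V1 fixes V_0 = 9 V.
KCL at each unknown node (sum of currents leaving = 0; resistances in Ω):
  Node 1: (V_1 - 9)/500 + (V_1 - 0)/60 = 0
Collecting terms: 0.01867 × V_1 = 0.018  =>  V_1 = 0.9643 V
V_th = V_1 - V_2 = 0.9643 - 0 = 0.9643 V
Step 2 — R_th: zero the source — replace V1 by a short circuit (node 2 merges into node 0) — and find the resistance seen between A (node 1) and B (node 0).
Reduce the network between node 1 (A) and node 0 (B) by series/parallel combination:
  Rp1 = R1 ‖ R2 (parallel, both between nodes 0 and 1) = 1/(1/500 + 1/60) = 53.57 Ω
R_th = 53.57 Ω

Final answer: V_th = 0.9643 V, R_th = 53.57 Ω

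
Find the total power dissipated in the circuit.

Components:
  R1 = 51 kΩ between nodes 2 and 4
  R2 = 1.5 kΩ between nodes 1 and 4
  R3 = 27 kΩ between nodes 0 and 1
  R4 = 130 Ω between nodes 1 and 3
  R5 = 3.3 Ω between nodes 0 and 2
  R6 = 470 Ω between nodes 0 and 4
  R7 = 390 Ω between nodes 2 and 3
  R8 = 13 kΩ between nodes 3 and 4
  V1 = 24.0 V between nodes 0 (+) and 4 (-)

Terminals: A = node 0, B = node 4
Nodal analysis, taking node 4 as the 0 V reference.
Source V1 fixes V_0 = 24 V.
KCL at each unknown node (sum of currents leaving = 0; resistances in Ω):
  Node 1: (V_1 - 0)/1500 + (V_1 - 24)/27000 + (V_1 - V_3)/130 = 0
  Node 2: (V_2 - 0)/51000 + (V_2 - 24)/3.3 + (V_2 - V_3)/390 = 0
  Node 3: (V_3 - V_1)/130 + (V_3 - V_2)/390 + (V_3 - 0)/13000 = 0
Collecting terms (coefficients in siemens):
  0.008396·V_1 - 0.007692·V_3 = 0.0008889
  0.3056·V_2 - 0.002564·V_3 = 7.273
  0.01033·V_3 - 0.007692·V_1 - 0.002564·V_2 = 0
Solving these 3 simultaneous equations (Gaussian elimination) gives:
  V_1 = 17.46 V, V_2 = 23.96 V, V_3 = 18.94 V
Power in each resistor, P = (ΔV)²/R:
  P_R1 = (23.96 - 0)²/51000 = 0.01125 W
  P_R2 = (17.46 - 0)²/1500 = 0.2032 W
  P_R3 = (24 - 17.46)²/27000 = 0.001584 W
  P_R4 = (17.46 - 18.94)²/130 = 0.01689 W
  P_R5 = (24 - 23.96)²/3.3 = 0.0005859 W
  P_R6 = (24 - 0)²/470 = 1.226 W
  P_R7 = (23.96 - 18.94)²/390 = 0.06445 W
  P_R8 = (18.94 - 0)²/13000 = 0.0276 W
P_total = P_R1 + P_R2 + P_R3 + P_R4 + P_R5 + P_R6 + P_R7 + P_R8 = 1.551 W

Final answer: 1.551 W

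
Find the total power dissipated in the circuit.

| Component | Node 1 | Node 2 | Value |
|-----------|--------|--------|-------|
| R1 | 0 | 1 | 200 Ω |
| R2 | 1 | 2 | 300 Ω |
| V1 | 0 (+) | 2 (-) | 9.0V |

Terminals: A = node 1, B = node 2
Nodal analysis, taking node 2 as the 0 V reference.
Source V1 fixes V_0 = 9 V.
KCL at each unknown node (sum of currents leaving = 0; resistances in Ω):
  Node 1: (V_1 - 9)/200 + (V_1 - 0)/300 = 0
Collecting terms: 0.008333 × V_1 = 0.045  =>  V_1 = 5.4 V
Power in each resistor, P = (ΔV)²/R:
  P_R1 = (9 - 5.4)²/200 = 0.0648 W
  P_R2 = (5.4 - 0)²/300 = 0.0972 W
P_total = P_R1 + P_R2 = 0.162 W

Final answer: 0.162 W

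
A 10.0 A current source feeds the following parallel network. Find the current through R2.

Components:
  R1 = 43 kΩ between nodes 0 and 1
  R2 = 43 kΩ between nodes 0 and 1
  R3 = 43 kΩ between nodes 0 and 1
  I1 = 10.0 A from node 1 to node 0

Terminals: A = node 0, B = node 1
All resistors sit directly between nodes 0 and 1, so they are in parallel and share one voltage V; the full source current 10 A splits among them.
1/R_par = 1/43000 + 1/43000 + 1/43000 = 0.00006977 S  =>  R_par = 14330 Ω
V = I × R_par = 10 × 14330 = 143300 V
I_R2 = V/R2 = 143300/43000 = 3.333 A

Final answer: 3.333 A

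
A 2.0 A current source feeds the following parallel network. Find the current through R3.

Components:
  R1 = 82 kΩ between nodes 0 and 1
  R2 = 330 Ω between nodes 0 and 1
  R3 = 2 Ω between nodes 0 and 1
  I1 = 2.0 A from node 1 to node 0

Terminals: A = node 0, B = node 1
All resistors sit directly between nodes 0 and 1, so they are in parallel and share one voltage V; the full source current 2 A splits among them.
1/R_par = 1/82000 + 1/330 + 1/2 = 0.503 S  =>  R_par = 1.988 Ω
V = I × R_par = 2 × 1.988 = 3.976 V
I_R3 = V/R3 = 3.976/2 = 1.988 A

Final answer: 1.988 A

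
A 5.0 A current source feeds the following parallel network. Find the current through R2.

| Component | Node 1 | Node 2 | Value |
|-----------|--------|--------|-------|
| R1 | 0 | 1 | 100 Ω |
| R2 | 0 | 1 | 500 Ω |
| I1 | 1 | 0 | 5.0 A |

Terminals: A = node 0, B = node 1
All resistors sit directly between nodes 0 and 1, so they are in parallel and share one voltage V; the full source current 5 A splits among them.
1/R_par = 1/100 + 1/500 = 0.012 S  =>  R_par = 83.33 Ω
V = I × R_par = 5 × 83.33 = 416.7 V
I_R2 = V/R2 = 416.7/500 = 0.8333 A

Final answer: 0.8333 A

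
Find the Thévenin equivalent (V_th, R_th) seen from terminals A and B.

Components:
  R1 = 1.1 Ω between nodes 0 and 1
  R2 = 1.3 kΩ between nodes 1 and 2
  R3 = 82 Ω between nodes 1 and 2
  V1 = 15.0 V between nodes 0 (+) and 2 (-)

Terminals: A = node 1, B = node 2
Step 1 — V_th is the open-circuit voltage V_A - V_B (nothing connected across the terminals).
Nodal analysis, taking node 2 as the 0 V reference.
Source V1 fixes V_0 = 15 V.
KCL at each unknown node (sum of currents leaving = 0; resistances in Ω):
  Node 1: (V_1 - 15)/1.1 + (V_1 - 0)/1300 + (V_1 - 0)/82 = 0
Collecting terms: 0.9221 × V_1 = 13.64  =>  V_1 = 14.79 V
V_th = V_1 - V_2 = 14.79 - 0 = 14.79 V
Step 2 — R_th: zero the source — replace V1 by a short circuit (node 2 merges into node 0) — and find the resistance seen between A (node 1) and B (node 0).
Reduce the network between node 1 (A) and node 0 (B) by series/parallel combination:
  Rp1 = R1 ‖ R2 ‖ R3 (parallel, all between nodes 0 and 1) = 1/(1/1.1 + 1/1300 + 1/82) = 1.085 Ω
R_th = 1.085 Ω

Final answer: V_th = 14.79 V, R_th = 1.085 Ω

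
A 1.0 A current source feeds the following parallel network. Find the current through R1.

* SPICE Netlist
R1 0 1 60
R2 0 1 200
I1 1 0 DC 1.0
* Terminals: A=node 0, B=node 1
All resistors sit directly between nodes 0 and 1, so they are in parallel and share one voltage V; the full source current 1 A splits among them.
1/R_par = 1/60 + 1/200 = 0.02167 S  =>  R_par = 46.15 Ω
V = I × R_par = 1 × 46.15 = 46.15 V
I_R1 = V/R1 = 46.15/60 = 0.7692 A

Final answer: 0.7692 A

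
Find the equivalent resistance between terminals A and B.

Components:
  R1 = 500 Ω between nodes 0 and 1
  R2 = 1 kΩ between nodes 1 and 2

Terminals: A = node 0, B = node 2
Reduce the network between node 0 (A) and node 2 (B) by series/parallel combination:
  Rs1 = R1 + R2 (series, joined only at node 1) = 500 + 1000 = 1500 Ω
R_eq = 1.5 kΩ

Final answer: 1.5 kΩ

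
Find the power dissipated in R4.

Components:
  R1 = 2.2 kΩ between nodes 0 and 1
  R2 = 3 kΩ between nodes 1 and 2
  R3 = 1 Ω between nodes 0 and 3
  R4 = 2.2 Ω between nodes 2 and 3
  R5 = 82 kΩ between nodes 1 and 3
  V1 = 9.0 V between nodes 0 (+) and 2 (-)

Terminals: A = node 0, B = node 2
Nodal analysis, taking node 2 as the 0 V reference.
Source V1 fixes V_0 = 9 V.
KCL at each unknown node (sum of currents leaving = 0; resistances in Ω):
  Node 1: (V_1 - 9)/2200 + (V_1 - 0)/3000 + (V_1 - V_3)/82000 = 0
  Node 3: (V_3 - 9)/1 + (V_3 - 0)/2.2 + (V_3 - V_1)/82000 = 0
Collecting terms (coefficients in siemens):
  0.0008001·V_1 - 0.0000122·V_3 = 0.004091
  1.455·V_3 - 0.0000122·V_1 = 9
Determinant D = (0.0008001)(1.455) - (-0.0000122)(-0.0000122) = 0.001164
V_1 = [(0.004091)(1.455) - (-0.0000122)(9)]/D = 5.207 V
V_3 = [(0.0008001)(9) - (0.004091)(-0.0000122)]/D = 6.187 V
I_R4 = (V_2 - V_3)/R4 = (0 - 6.187)/2.2 = -2.812 A
P_R4 = I_R4² × R4 = (-2.812)² × 2.2 = 17.4 W

Final answer: 17.4 W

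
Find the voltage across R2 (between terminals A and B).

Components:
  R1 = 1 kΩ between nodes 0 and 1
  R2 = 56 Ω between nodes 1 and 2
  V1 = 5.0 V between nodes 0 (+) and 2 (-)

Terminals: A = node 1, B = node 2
R1 and R2 are in series across V1 (node 0 → node 1 → node 2), and the output A–B is taken across R2, so this is a voltage divider.
Series current: I = V1/(R1 + R2) = 5/(1000 + 56) = 5/1056 = 0.004735 A
V_R2 = I × R2 = V1 × R2/(R1 + R2) = 5 × 56/1056 = 0.2652 V

Final answer: 0.2652 V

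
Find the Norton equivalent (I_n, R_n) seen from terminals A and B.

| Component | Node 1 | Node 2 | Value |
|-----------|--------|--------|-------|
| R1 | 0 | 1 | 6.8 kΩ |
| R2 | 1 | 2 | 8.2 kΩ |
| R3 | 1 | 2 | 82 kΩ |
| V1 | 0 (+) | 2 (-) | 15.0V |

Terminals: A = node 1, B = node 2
Find the Thévenin equivalent first; then I_n = V_th/R_th and R_n = R_th.
Step 1 — V_th is the open-circuit voltage V_A - V_B (nothing connected across the terminals).
Nodal analysis, taking node 2 as the 0 V reference.
Source V1 fixes V_0 = 15 V.
KCL at each unknown node (sum of currents leaving = 0; resistances in Ω):
  Node 1: (V_1 - 15)/6800 + (V_1 - 0)/8200 + (V_1 - 0)/82000 = 0
Collecting terms: 0.0002812 × V_1 = 0.002206  =>  V_1 = 7.844 V
V_th = V_1 - V_2 = 7.844 - 0 = 7.844 V
Step 2 — R_th: zero the source — replace V1 by a short circuit (node 2 merges into node 0) — and find the resistance seen between A (node 1) and B (node 0).
Reduce the network between node 1 (A) and node 0 (B) by series/parallel combination:
  Rp1 = R1 ‖ R2 ‖ R3 (parallel, all between nodes 0 and 1) = 1/(1/6800 + 1/8200 + 1/82000) = 3556 Ω
R_th = 3.556 kΩ
I_n = V_th/R_th = 7.844/3556 = 0.002206 A, and R_n = R_th = 3.556 kΩ

Final answer: I_n = 0.002206 A, R_n = 3.556 kΩ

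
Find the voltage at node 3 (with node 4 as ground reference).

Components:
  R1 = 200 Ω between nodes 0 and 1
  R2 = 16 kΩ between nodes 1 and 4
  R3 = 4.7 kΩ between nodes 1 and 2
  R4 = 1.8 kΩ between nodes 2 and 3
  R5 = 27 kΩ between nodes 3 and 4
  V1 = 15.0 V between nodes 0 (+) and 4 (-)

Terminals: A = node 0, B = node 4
Nodal analysis, taking node 4 as the 0 V reference.
Source V1 fixes V_0 = 15 V.
KCL at each unknown node (sum of currents leaving = 0; resistances in Ω):
  Node 1: (V_1 - 15)/200 + (V_1 - 0)/16000 + (V_1 - V_2)/4700 = 0
  Node 2: (V_2 - V_1)/4700 + (V_2 - V_3)/1800 = 0
  Node 3: (V_3 - V_2)/1800 + (V_3 - 0)/27000 = 0
Collecting terms (coefficients in siemens):
  0.005275·V_1 - 0.0002128·V_2 = 0.075
  0.0007683·V_2 - 0.0002128·V_1 - 0.0005556·V_3 = 0
  0.0005926·V_3 - 0.0005556·V_2 = 0
Solving these 3 simultaneous equations (Gaussian elimination) gives:
  V_1 = 14.73 V, V_2 = 12.66 V, V_3 = 11.87 V
The requested potential is V_3 = 11.87 V.

Final answer: V_3 = 11.87 V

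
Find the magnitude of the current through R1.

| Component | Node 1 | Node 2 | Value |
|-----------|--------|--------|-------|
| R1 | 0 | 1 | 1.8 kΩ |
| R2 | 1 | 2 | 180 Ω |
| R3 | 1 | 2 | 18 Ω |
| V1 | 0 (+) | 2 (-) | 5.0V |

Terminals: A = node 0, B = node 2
Nodal analysis, taking node 2 as the 0 V reference.
Source V1 fixes V_0 = 5 V.
KCL at each unknown node (sum of currents leaving = 0; resistances in Ω):
  Node 1: (V_1 - 5)/1800 + (V_1 - 0)/180 + (V_1 - 0)/18 = 0
Collecting terms: 0.06167 × V_1 = 0.002778  =>  V_1 = 0.04505 V
I_R1 = (V_0 - V_1)/R1 = (5 - 0.04505)/1800 = 0.002753 A
|I_R1| = 0.002753 A

Final answer: |I_R1| = 0.002753 A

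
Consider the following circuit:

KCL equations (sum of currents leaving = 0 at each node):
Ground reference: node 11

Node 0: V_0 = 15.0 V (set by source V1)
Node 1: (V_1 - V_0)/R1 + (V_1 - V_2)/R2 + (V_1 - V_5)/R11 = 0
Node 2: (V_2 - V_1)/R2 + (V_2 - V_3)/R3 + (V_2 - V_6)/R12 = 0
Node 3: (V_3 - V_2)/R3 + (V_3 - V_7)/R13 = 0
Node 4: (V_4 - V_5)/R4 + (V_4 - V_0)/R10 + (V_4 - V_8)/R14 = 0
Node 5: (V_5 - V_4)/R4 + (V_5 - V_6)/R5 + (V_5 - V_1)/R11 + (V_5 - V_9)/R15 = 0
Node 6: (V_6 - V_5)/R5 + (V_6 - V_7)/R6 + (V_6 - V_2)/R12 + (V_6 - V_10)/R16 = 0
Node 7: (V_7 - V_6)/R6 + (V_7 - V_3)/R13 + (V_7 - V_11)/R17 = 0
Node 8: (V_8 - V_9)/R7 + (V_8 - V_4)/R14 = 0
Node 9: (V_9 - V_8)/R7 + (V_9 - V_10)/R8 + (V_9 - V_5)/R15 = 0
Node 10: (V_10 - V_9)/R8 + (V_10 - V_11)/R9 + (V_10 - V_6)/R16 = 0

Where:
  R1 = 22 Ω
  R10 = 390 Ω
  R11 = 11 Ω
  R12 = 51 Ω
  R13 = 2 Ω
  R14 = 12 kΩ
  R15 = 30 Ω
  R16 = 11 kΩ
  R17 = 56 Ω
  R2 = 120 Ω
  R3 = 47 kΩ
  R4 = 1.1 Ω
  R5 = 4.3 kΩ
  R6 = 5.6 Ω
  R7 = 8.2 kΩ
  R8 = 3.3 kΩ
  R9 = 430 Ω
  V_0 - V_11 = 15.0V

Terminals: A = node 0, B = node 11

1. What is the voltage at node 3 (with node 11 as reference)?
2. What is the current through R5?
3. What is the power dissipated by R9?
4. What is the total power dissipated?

Nodal analysis, taking node 11 as the 0 V reference.
Source V1 fixes V_0 = 15 V.
KCL at each unknown node (sum of currents leaving = 0; resistances in Ω):
  Node 1: (V_1 - 15)/22 + (V_1 - V_2)/120 + (V_1 - V_5)/11 = 0
  Node 2: (V_2 - V_1)/120 + (V_2 - V_3)/47000 + (V_2 - V_6)/51 = 0
  Node 3: (V_3 - V_2)/47000 + (V_3 - V_7)/2 = 0
  Node 4: (V_4 - V_5)/1.1 + (V_4 - 15)/390 + (V_4 - V_8)/12000 = 0
  Node 5: (V_5 - V_4)/1.1 + (V_5 - V_6)/4300 + (V_5 - V_1)/11 + (V_5 - V_9)/30 = 0
  Node 6: (V_6 - V_5)/4300 + (V_6 - V_7)/5.6 + (V_6 - V_2)/51 + (V_6 - V_10)/11000 = 0
  Node 7: (V_7 - V_6)/5.6 + (V_7 - V_3)/2 + (V_7 - 0)/56 = 0
  Node 8: (V_8 - V_9)/8200 + (V_8 - V_4)/12000 = 0
  Node 9: (V_9 - V_8)/8200 + (V_9 - V_10)/3300 + (V_9 - V_5)/30 = 0
  Node 10: (V_10 - V_9)/3300 + (V_10 - 0)/430 + (V_10 - V_6)/11000 = 0
Collecting terms (coefficients in siemens):
  0.1447·V_1 - 0.008333·V_2 - 0.09091·V_5 = 0.6818
  0.02796·V_2 - 0.008333·V_1 - 0.00002128·V_3 - 0.01961·V_6 = 0
  0.5·V_3 - 0.00002128·V_2 - 0.5·V_7 = 0
  0.9117·V_4 - 0.9091·V_5 - 0.00008333·V_8 = 0.03846
  1.034·V_5 - 0.09091·V_1 - 0.9091·V_4 - 0.0002326·V_6 - 0.03333·V_9 = 0
  0.1985·V_6 - 0.01961·V_2 - 0.0002326·V_5 - 0.1786·V_7 - 0.00009091·V_10 = 0
  0.6964·V_7 - 0.5·V_3 - 0.1786·V_6 = 0
  0.0002053·V_8 - 0.00008333·V_4 - 0.000122·V_9 = 0
  0.03376·V_9 - 0.03333·V_5 - 0.000122·V_8 - 0.000303·V_10 = 0
  0.00272·V_10 - 0.00009091·V_6 - 0.000303·V_9 = 0
Solving these 10 simultaneous equations (Gaussian elimination) gives:
  V_1 = 13.67 V, V_2 = 6.681 V, V_3 = 3.378 V, V_4 = 13.64 V
  V_5 = 13.64 V, V_6 = 3.716 V, V_7 = 3.378 V, V_8 = 13.58 V
  V_9 = 13.53 V, V_10 = 1.632 V
Part 1:
  Read off the nodal solution: V_3 = 3.378 V
Part 2:
  I_R5 = (V_5 - V_6)/R5 = (13.64 - 3.716)/4300 = 0.002308 A
  Magnitude: I_R5 = 0.002308 A
Part 3:
  I_R9 = (V_10 - V_11)/R9 = (1.632 - 0)/430 = 0.003795 A
  P_R9 = I_R9² × R9 = (0.003795)² × 430 = 0.006194 W
Part 4:
  Power in each resistor, P = (ΔV)²/R:
    P_R1 = (15 - 13.67)²/22 = 0.08091 W
    P_R2 = (13.67 - 6.681)²/120 = 0.4066 W
    P_R3 = (6.681 - 3.378)²/47000 = 0.000232 W
    P_R4 = (13.64 - 13.64)²/1.1 = 0.00001328 W
    P_R5 = (13.64 - 3.716)²/4300 = 0.0229 W
    P_R6 = (3.716 - 3.378)²/5.6 = 0.02033 W
    P_R7 = (13.58 - 13.53)²/8200 = 0.0000002513 W
    P_R8 = (13.53 - 1.632)²/3300 = 0.04291 W
    P_R9 = (1.632 - 0)²/430 = 0.006194 W
    P_R10 = (15 - 13.64)²/390 = 0.004722 W
    P_R11 = (13.67 - 13.64)²/11 = 0.00006516 W
    P_R12 = (6.681 - 3.716)²/51 = 0.1724 W
    P_R13 = (3.378 - 3.378)²/2 = 0.000000009874 W
    P_R14 = (13.64 - 13.58)²/12000 = 0.0000003678 W
    P_R15 = (13.64 - 13.53)²/30 = 0.0003889 W
    P_R16 = (3.716 - 1.632)²/11000 = 0.0003947 W
    P_R17 = (3.378 - 0)²/56 = 0.2038 W
  P_total = P_R1 + P_R2 + P_R3 + P_R4 + P_R5 + P_R6 + P_R7 + P_R8 + P_R9 + P_R10 + P_R11 + P_R12 + P_R13 + P_R14 + P_R15 + P_R16 + P_R17 = 0.9618 W

Final answers:
1. V_3 = 3.378 V
2. I_R5 = 0.002308 A
3. P_R9 = 0.006194 W
4. P_total = 0.9618 W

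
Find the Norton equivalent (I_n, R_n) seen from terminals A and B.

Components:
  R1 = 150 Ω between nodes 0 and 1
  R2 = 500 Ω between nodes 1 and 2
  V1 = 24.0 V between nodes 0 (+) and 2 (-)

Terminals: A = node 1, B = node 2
Find the Thévenin equivalent first; then I_n = V_th/R_th and R_n = R_th.
Step 1 — V_th is the open-circuit voltage V_A - V_B (nothing connected across the terminals).
Nodal analysis, taking node 2 as the 0 V reference.
Source V1 fixes V_0 = 24 V.
KCL at each unknown node (sum of currents leaving = 0; resistances in Ω):
  Node 1: (V_1 - 24)/150 + (V_1 - 0)/500 = 0
Collecting terms: 0.008667 × V_1 = 0.16  =>  V_1 = 18.46 V
V_th = V_1 - V_2 = 18.46 - 0 = 18.46 V
Step 2 — R_th: zero the source — replace V1 by a short circuit (node 2 merges into node 0) — and find the resistance seen between A (node 1) and B (node 0).
Reduce the network between node 1 (A) and node 0 (B) by series/parallel combination:
  Rp1 = R1 ‖ R2 (parallel, both between nodes 0 and 1) = 1/(1/150 + 1/500) = 115.4 Ω
R_th = 115.4 Ω
I_n = V_th/R_th = 18.46/115.4 = 0.16 A, and R_n = R_th = 115.4 Ω

Final answer: I_n = 0.16 A, R_n = 115.4 Ω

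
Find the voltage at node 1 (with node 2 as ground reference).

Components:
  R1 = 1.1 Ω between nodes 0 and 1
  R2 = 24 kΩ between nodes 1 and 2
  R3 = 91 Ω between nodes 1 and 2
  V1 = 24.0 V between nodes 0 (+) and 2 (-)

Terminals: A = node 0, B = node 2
Nodal analysis, taking node 2 as the 0 V reference.
Source V1 fixes V_0 = 24 V.
KCL at each unknown node (sum of currents leaving = 0; resistances in Ω):
  Node 1: (V_1 - 24)/1.1 + (V_1 - 0)/24000 + (V_1 - 0)/91 = 0
Collecting terms: 0.9201 × V_1 = 21.82  =>  V_1 = 23.71 V
The requested potential is V_1 = 23.71 V.

Final answer: V_1 = 23.71 V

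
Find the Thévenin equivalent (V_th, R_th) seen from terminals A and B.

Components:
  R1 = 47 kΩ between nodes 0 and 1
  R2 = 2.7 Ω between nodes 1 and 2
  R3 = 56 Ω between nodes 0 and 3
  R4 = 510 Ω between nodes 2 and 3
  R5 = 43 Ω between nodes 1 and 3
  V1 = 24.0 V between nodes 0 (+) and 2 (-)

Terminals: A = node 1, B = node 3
Step 1 — V_th is the open-circuit voltage V_A - V_B (nothing connected across the terminals).
Nodal analysis, taking node 2 as the 0 V reference.
Source V1 fixes V_0 = 24 V.
KCL at each unknown node (sum of currents leaving = 0; resistances in Ω):
  Node 1: (V_1 - 24)/47000 + (V_1 - 0)/2.7 + (V_1 - V_3)/43 = 0
  Node 3: (V_3 - 24)/56 + (V_3 - 0)/510 + (V_3 - V_1)/43 = 0
Collecting terms (coefficients in siemens):
  0.3936·V_1 - 0.02326·V_3 = 0.0005106
  0.04307·V_3 - 0.02326·V_1 = 0.4286
Determinant D = (0.3936)(0.04307) - (-0.02326)(-0.02326) = 0.01642
V_1 = [(0.0005106)(0.04307) - (-0.02326)(0.4286)]/D = 0.6085 V
V_3 = [(0.3936)(0.4286) - (0.0005106)(-0.02326)]/D = 10.28 V
V_th = V_1 - V_3 = 0.6085 - 10.28 = -9.67 V
Step 2 — R_th: zero the source — replace V1 by a short circuit (node 2 merges into node 0) — and find the resistance seen between A (node 1) and B (node 3).
Reduce the network between node 1 (A) and node 3 (B) by series/parallel combination:
  Rp1 = R1 ‖ R2 (parallel, both between nodes 0 and 1) = 1/(1/47000 + 1/2.7) = 2.7 Ω
  Rp2 = R3 ‖ R4 (parallel, both between nodes 0 and 3) = 1/(1/56 + 1/510) = 50.46 Ω
  Rs1 = Rp1 + Rp2 (series, joined only at node 0) = 2.7 + 50.46 = 53.16 Ω
  Rp3 = R5 ‖ Rs1 (parallel, both between nodes 1 and 3) = 1/(1/43 + 1/53.16) = 23.77 Ω
R_th = 23.77 Ω

Final answer: V_th = -9.67 V, R_th = 23.77 Ω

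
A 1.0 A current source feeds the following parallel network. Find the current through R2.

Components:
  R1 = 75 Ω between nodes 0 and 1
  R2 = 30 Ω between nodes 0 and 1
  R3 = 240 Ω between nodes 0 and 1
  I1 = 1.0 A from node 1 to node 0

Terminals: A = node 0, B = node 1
All resistors sit directly between nodes 0 and 1, so they are in parallel and share one voltage V; the full source current 1 A splits among them.
1/R_par = 1/75 + 1/30 + 1/240 = 0.05083 S  =>  R_par = 19.67 Ω
V = I × R_par = 1 × 19.67 = 19.67 V
I_R2 = V/R2 = 19.67/30 = 0.6557 A

Final answer: 0.6557 A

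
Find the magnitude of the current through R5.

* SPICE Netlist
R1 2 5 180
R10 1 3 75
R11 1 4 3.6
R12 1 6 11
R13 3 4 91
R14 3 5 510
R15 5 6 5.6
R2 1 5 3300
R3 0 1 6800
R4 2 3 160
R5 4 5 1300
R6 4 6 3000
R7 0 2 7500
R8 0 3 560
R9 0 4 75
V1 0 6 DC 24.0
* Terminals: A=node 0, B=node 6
Nodal analysis, taking node 6 as the 0 V reference.
Source V1 fixes V_0 = 24 V.
KCL at each unknown node (sum of currents leaving = 0; resistances in Ω):
  Node 1: (V_1 - V_5)/3300 + (V_1 - 24)/6800 + (V_1 - V_3)/75 + (V_1 - V_4)/3.6 + (V_1 - 0)/11 = 0
  Node 2: (V_2 - V_5)/180 + (V_2 - V_3)/160 + (V_2 - 24)/7500 = 0
  Node 3: (V_3 - V_2)/160 + (V_3 - 24)/560 + (V_3 - V_1)/75 + (V_3 - V_4)/91 + (V_3 - V_5)/510 = 0
  Node 4: (V_4 - V_5)/1300 + (V_4 - 0)/3000 + (V_4 - 24)/75 + (V_4 - V_1)/3.6 + (V_4 - V_3)/91 = 0
  Node 5: (V_5 - V_2)/180 + (V_5 - V_1)/3300 + (V_5 - V_4)/1300 + (V_5 - V_3)/510 + (V_5 - 0)/5.6 = 0
Collecting terms (coefficients in siemens):
  0.3825·V_1 - 0.01333·V_3 - 0.2778·V_4 - 0.000303·V_5 = 0.003529
  0.01194·V_2 - 0.00625·V_3 - 0.005556·V_5 = 0.0032
  0.03432·V_3 - 0.01333·V_1 - 0.00625·V_2 - 0.01099·V_4 - 0.001961·V_5 = 0.04286
  0.3032·V_4 - 0.2778·V_1 - 0.01099·V_3 - 0.0007692·V_5 = 0.32
  0.1872·V_5 - 0.000303·V_1 - 0.005556·V_2 - 0.001961·V_3 - 0.0007692·V_4 = 0
Solving these 5 simultaneous equations (Gaussian elimination) gives:
  V_1 = 3.09 V, V_2 = 2.539 V, V_3 = 4.213 V, V_4 = 4.039 V
  V_5 = 0.1411 V
I_R5 = (V_4 - V_5)/R5 = (4.039 - 0.1411)/1300 = 0.002998 A
|I_R5| = 0.002998 A

Final answer: |I_R5| = 0.002998 A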